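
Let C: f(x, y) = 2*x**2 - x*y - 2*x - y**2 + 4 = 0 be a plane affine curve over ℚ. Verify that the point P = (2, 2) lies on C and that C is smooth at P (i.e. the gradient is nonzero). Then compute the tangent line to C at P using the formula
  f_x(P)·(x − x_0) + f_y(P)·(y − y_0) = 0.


Tangent line at P: 4*x - 6*y + 4 = 0.

Step 1: f(2, 2) = 0, so P lies on C.
Step 2: partial derivatives
  f_x(x, y) = 4*x - y - 2, f_y(x, y) = -x - 2*y.
  f_x(P) = 4, f_y(P) = -6 (gradient nonzero, so P is smooth).
Step 3: tangent line at P: 4·(x − 2) + -6·(y − 2) = 0.
Expanding: 4*x - 6*y + 4 = 0.


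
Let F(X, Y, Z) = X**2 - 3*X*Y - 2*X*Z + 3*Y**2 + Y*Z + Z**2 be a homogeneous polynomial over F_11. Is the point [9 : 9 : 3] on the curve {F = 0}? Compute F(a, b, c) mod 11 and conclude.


F(9,9,3) ≡ 8 (mod 11); P is NOT on the curve.

Evaluate F(9, 9, 3) term-by-term (mod 11).
  X**2 ↦ 1·81·1·1 = 81
  -3*X*Y ↦ -3·9·9·1 = -243
  -2*X*Z ↦ -2·9·1·3 = -54
  3*Y**2 ↦ 3·1·81·1 = 243
  Y*Z ↦ 1·1·9·3 = 27
  Z**2 ↦ 1·1·1·9 = 9
Sum: F(9, 9, 3) = (81) + (-243) + (-54) + (243) + (27) + (9) = 63.
Reducing mod 11: 63 ≡ 8 (mod 11).
Since F(a, b, c) ≡ 8 ≠ 0 (mod 11), P does NOT lie on the curve.


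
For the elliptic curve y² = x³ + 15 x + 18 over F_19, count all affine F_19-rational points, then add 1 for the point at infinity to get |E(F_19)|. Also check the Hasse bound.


Affine points = {(4, 3), (4, 16), (5, 3), (5, 16), (6, 1), (6, 18), (8, 2), (8, 17), (10, 3), (10, 16), (12, 8), (12, 11), (13, 4), (13, 15)}; affine count = 14; |E(F_19)| = 15.

Discriminant check: Δ ∝ 4a³ + 27b² = 4·15³ + 27·18² = 4·3375 + 27·324 ≡ 18 (mod 19). Nonzero ⇒ E is nonsingular.
For each x ∈ F_19, compute rhs = x³ + 15·x + 18 mod 19, then count y ∈ F_19 with y² ≡ rhs.
  x = 0: rhs = 18, matching y values: none (0 points).
  x = 1: rhs = 15, matching y values: none (0 points).
  x = 2: rhs = 18, matching y values: none (0 points).
  x = 3: rhs = 14, matching y values: none (0 points).
  x = 4: rhs = 9, matching y values: 3, 16 (2 points).
  x = 5: rhs = 9, matching y values: 3, 16 (2 points).
  x = 6: rhs = 1, matching y values: 1, 18 (2 points).
  x = 7: rhs = 10, matching y values: none (0 points).
  x = 8: rhs = 4, matching y values: 2, 17 (2 points).
  x = 9: rhs = 8, matching y values: none (0 points).
  x = 10: rhs = 9, matching y values: 3, 16 (2 points).
  x = 11: rhs = 13, matching y values: none (0 points).
  x = 12: rhs = 7, matching y values: 8, 11 (2 points).
  x = 13: rhs = 16, matching y values: 4, 15 (2 points).
  x = 14: rhs = 8, matching y values: none (0 points).
  x = 15: rhs = 8, matching y values: none (0 points).
  x = 16: rhs = 3, matching y values: none (0 points).
  x = 17: rhs = 18, matching y values: none (0 points).
  x = 18: rhs = 2, matching y values: none (0 points).
Total affine count: 14.
Full point count |E(F_19)| = 14 + 1 = 15.
Hasse bound: |15 − (19+1)| = |-5| = 5 ≤ 2√19 ≈ 8.7178 ✓.


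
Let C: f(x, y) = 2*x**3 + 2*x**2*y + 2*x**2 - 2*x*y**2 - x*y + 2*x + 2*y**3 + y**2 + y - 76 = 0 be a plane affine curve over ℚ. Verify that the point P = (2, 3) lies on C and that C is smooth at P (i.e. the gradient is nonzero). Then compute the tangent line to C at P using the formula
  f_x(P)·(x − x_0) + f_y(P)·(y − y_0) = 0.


Tangent line at P: 37*x + 43*y - 203 = 0.

Step 1: f(2, 3) = 0, so P lies on C.
Step 2: partial derivatives
  f_x(x, y) = 6*x**2 + 4*x*y + 4*x - 2*y**2 - y + 2, f_y(x, y) = 2*x**2 - 4*x*y - x + 6*y**2 + 2*y + 1.
  f_x(P) = 37, f_y(P) = 43 (gradient nonzero, so P is smooth).
Step 3: tangent line at P: 37·(x − 2) + 43·(y − 3) = 0.
Expanding: 37*x + 43*y - 203 = 0.


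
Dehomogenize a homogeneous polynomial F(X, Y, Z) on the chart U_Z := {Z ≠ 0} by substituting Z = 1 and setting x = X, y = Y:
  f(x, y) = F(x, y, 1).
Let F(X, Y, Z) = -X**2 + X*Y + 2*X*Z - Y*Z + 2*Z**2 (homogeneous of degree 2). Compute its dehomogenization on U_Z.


f(x, y) = -x**2 + x*y + 2*x - y + 2

On U_Z we set Z = 1. Each monomial c·X^i·Y^j·Z^k in F becomes c·x^i·y^j·1^k = c·x^i·y^j.
Substituting Z = 1: F(X, Y, 1) = -x**2 + x*y + 2*x - y + 2.
Note: deg(f) ≤ deg(F) = 2; strict inequality happens when F is divisible by Z (lost terms).


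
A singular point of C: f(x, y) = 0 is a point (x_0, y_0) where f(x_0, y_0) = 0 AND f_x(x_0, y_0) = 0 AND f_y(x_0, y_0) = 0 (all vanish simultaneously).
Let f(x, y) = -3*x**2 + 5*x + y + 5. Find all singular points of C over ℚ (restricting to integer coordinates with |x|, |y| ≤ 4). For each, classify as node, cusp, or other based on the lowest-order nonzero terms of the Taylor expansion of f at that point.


No singular points in the scanned grid; C is smooth there.

Compute partial derivatives:
  f_x = 5 - 6*x.
  f_y = 1.
f_y = 1 is a nonzero constant, so f_y never vanishes: no point (x, y) can satisfy f = f_x = f_y = 0. In particular no (x, y) ∈ {−4, ..., 4}² is singular; the curve is smooth.


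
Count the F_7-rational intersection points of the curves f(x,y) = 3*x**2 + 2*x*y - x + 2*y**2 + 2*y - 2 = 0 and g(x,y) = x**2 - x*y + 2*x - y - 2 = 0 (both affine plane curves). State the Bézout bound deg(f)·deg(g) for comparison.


Common zeros: {(2, 2), (3, 5)}; count = 2; Bézout bound = 4.

deg(f) = 2, deg(g) = 2, so Bézout bound = 4.
Scan x ∈ F_7. For each x, list the y ∈ F_7 with f(x, y) ≡ 0 and those with g(x, y) ≡ 0 (mod 7); the common zeros in that column are the intersection.
  x = 0: f ≡ 0 at y ∈ ∅; g ≡ 0 at y ∈ {5}; common: ∅.
  x = 1: f ≡ 0 at y ∈ {0, 5}; g ≡ 0 at y ∈ {4}; common: ∅.
  x = 2: f ≡ 0 at y ∈ {2}; g ≡ 0 at y ∈ {2}; common: {2}.
  x = 3: f ≡ 0 at y ∈ {5}; g ≡ 0 at y ∈ {5}; common: {5}.
  x = 4: f ≡ 0 at y ∈ {0, 2}; g ≡ 0 at y ∈ {3}; common: ∅.
  x = 5: f ≡ 0 at y ∈ ∅; g ≡ 0 at y ∈ {2}; common: ∅.
  x = 6: f ≡ 0 at y ∈ ∅; g ≡ 0 at y ∈ ∅; common: ∅.
Collecting: common zeros = {(2, 2), (3, 5)}, so the count is 2.
Comparison with the Bézout bound: 2 ≤ 4 = deg(f)·deg(g), as expected for curves with no common component (the affine F_7-count falls short of the bound because intersections may lie at infinity, over extension fields, or carry multiplicity).


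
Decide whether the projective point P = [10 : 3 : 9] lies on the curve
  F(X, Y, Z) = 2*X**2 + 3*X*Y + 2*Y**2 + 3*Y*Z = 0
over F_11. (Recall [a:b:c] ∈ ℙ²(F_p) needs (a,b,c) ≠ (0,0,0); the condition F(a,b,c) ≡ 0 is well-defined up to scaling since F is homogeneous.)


F(10,3,9) ≡ 4 (mod 11); P is NOT on the curve.

Evaluate F(10, 3, 9) term-by-term (mod 11).
  2*X**2 ↦ 2·100·1·1 = 200
  3*X*Y ↦ 3·10·3·1 = 90
  2*Y**2 ↦ 2·1·9·1 = 18
  3*Y*Z ↦ 3·1·3·9 = 81
Sum: F(10, 3, 9) = (200) + (90) + (18) + (81) = 389.
Reducing mod 11: 389 ≡ 4 (mod 11).
Since F(a, b, c) ≡ 4 ≠ 0 (mod 11), P does NOT lie on the curve.


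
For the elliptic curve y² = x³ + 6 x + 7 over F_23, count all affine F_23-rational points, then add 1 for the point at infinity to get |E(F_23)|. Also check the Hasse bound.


Affine points = {(2, 2), (2, 21), (3, 11), (3, 12), (4, 7), (4, 16), (5, 1), (5, 22), (6, 11), (6, 12), (7, 1), (7, 22), (9, 10), (9, 13), (10, 3), (10, 20), (11, 1), (11, 22), (12, 6), (12, 17), (14, 11), (14, 12), (16, 6), (16, 17), (17, 10), (17, 13), (18, 6), (18, 17), (20, 10), (20, 13), (22, 0)}; affine count = 31; |E(F_23)| = 32.

Discriminant check: Δ ∝ 4a³ + 27b² = 4·6³ + 27·7² = 4·216 + 27·49 ≡ 2 (mod 23). Nonzero ⇒ E is nonsingular.
For each x ∈ F_23, compute rhs = x³ + 6·x + 7 mod 23, then count y ∈ F_23 with y² ≡ rhs.
  x = 0: rhs = 7, matching y values: none (0 points).
  x = 1: rhs = 14, matching y values: none (0 points).
  x = 2: rhs = 4, matching y values: 2, 21 (2 points).
  x = 3: rhs = 6, matching y values: 11, 12 (2 points).
  x = 4: rhs = 3, matching y values: 7, 16 (2 points).
  x = 5: rhs = 1, matching y values: 1, 22 (2 points).
  x = 6: rhs = 6, matching y values: 11, 12 (2 points).
  x = 7: rhs = 1, matching y values: 1, 22 (2 points).
  x = 8: rhs = 15, matching y values: none (0 points).
  x = 9: rhs = 8, matching y values: 10, 13 (2 points).
  x = 10: rhs = 9, matching y values: 3, 20 (2 points).
  x = 11: rhs = 1, matching y values: 1, 22 (2 points).
  x = 12: rhs = 13, matching y values: 6, 17 (2 points).
  x = 13: rhs = 5, matching y values: none (0 points).
  x = 14: rhs = 6, matching y values: 11, 12 (2 points).
  x = 15: rhs = 22, matching y values: none (0 points).
  x = 16: rhs = 13, matching y values: 6, 17 (2 points).
  x = 17: rhs = 8, matching y values: 10, 13 (2 points).
  x = 18: rhs = 13, matching y values: 6, 17 (2 points).
  x = 19: rhs = 11, matching y values: none (0 points).
  x = 20: rhs = 8, matching y values: 10, 13 (2 points).
  x = 21: rhs = 10, matching y values: none (0 points).
  x = 22: rhs = 0, matching y values: 0 (1 points).
Total affine count: 31.
Full point count |E(F_23)| = 31 + 1 = 32.
Hasse bound: |32 − (23+1)| = |8| = 8 ≤ 2√23 ≈ 9.5917 ✓.


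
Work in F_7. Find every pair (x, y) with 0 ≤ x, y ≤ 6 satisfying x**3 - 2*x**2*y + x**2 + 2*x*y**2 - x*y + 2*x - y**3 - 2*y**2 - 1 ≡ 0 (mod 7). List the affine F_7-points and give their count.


Affine F_7-points: {(1, 6), (2, 6), (3, 2), (4, 1)}; count = 4.

For each of the 49 pairs (x, y) ∈ F_7², evaluate f(x, y) mod 7. Record the zeros.
  x = 0: [0↦6, 1↦3, 2↦4, 3↦3, 4↦1, 5↦6, 6↦5]  zeros at y ∈ ∅
  x = 1: [0↦3, 1↦6, 2↦3, 3↦2, 4↦4, 5↦3, 6↦0]  zeros at y ∈ {6}
  x = 2: [0↦1, 1↦6, 2↦2, 3↦4, 4↦6, 5↦2, 6↦0]  zeros at y ∈ {6}
  x = 3: [0↦6, 1↦2, 2↦0, 3↦1, 4↦6, 5↦2, 6↦4]  zeros at y ∈ {2}
  x = 4: [0↦3, 1↦0, 2↦3, 3↦6, 4↦3, 5↦2, 6↦4]  zeros at y ∈ {1}
  x = 5: [0↦5, 1↦6, 2↦3, 3↦4, 4↦3, 5↦1, 6↦6]  zeros at y ∈ ∅
  x = 6: [0↦4, 1↦5, 2↦6, 3↦1, 4↦5, 5↦5, 6↦2]  zeros at y ∈ ∅
Collecting zeros: affine points = {(1, 6), (2, 6), (3, 2), (4, 1)}.
Total count |C(F_7)_aff| = 4.


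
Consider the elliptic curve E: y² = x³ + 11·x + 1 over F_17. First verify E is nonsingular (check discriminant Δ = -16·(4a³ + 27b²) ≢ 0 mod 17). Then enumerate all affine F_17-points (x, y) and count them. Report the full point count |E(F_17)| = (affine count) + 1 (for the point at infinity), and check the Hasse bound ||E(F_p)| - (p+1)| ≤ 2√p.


Affine points = {(0, 1), (0, 16), (1, 8), (1, 9), (7, 8), (7, 9), (9, 8), (9, 9), (11, 5), (11, 12), (12, 5), (12, 12), (14, 3), (14, 14)}; affine count = 14; |E(F_17)| = 15.

Discriminant check: Δ ∝ 4a³ + 27b² = 4·11³ + 27·1² = 4·1331 + 27·1 ≡ 13 (mod 17). Nonzero ⇒ E is nonsingular.
For each x ∈ F_17, compute rhs = x³ + 11·x + 1 mod 17, then count y ∈ F_17 with y² ≡ rhs.
  x = 0: rhs = 1, matching y values: 1, 16 (2 points).
  x = 1: rhs = 13, matching y values: 8, 9 (2 points).
  x = 2: rhs = 14, matching y values: none (0 points).
  x = 3: rhs = 10, matching y values: none (0 points).
  x = 4: rhs = 7, matching y values: none (0 points).
  x = 5: rhs = 11, matching y values: none (0 points).
  x = 6: rhs = 11, matching y values: none (0 points).
  x = 7: rhs = 13, matching y values: 8, 9 (2 points).
  x = 8: rhs = 6, matching y values: none (0 points).
  x = 9: rhs = 13, matching y values: 8, 9 (2 points).
  x = 10: rhs = 6, matching y values: none (0 points).
  x = 11: rhs = 8, matching y values: 5, 12 (2 points).
  x = 12: rhs = 8, matching y values: 5, 12 (2 points).
  x = 13: rhs = 12, matching y values: none (0 points).
  x = 14: rhs = 9, matching y values: 3, 14 (2 points).
  x = 15: rhs = 5, matching y values: none (0 points).
  x = 16: rhs = 6, matching y values: none (0 points).
Total affine count: 14.
Full point count |E(F_17)| = 14 + 1 = 15.
Hasse bound: |15 − (17+1)| = |-3| = 3 ≤ 2√17 ≈ 8.2462 ✓.


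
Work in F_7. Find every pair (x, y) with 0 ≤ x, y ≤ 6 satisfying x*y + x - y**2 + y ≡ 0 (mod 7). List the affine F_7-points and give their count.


Affine F_7-points: {(0, 0), (0, 1), (1, 4), (1, 5), (3, 2), (5, 3)}; count = 6.

For each of the 49 pairs (x, y) ∈ F_7², evaluate f(x, y) mod 7. Record the zeros.
  x = 0: [0↦0, 1↦0, 2↦5, 3↦1, 4↦2, 5↦1, 6↦5]  zeros at y ∈ {0, 1}
  x = 1: [0↦1, 1↦2, 2↦1, 3↦5, 4↦0, 5↦0, 6↦5]  zeros at y ∈ {4, 5}
  x = 2: [0↦2, 1↦4, 2↦4, 3↦2, 4↦5, 5↦6, 6↦5]  zeros at y ∈ ∅
  x = 3: [0↦3, 1↦6, 2↦0, 3↦6, 4↦3, 5↦5, 6↦5]  zeros at y ∈ {2}
  x = 4: [0↦4, 1↦1, 2↦3, 3↦3, 4↦1, 5↦4, 6↦5]  zeros at y ∈ ∅
  x = 5: [0↦5, 1↦3, 2↦6, 3↦0, 4↦6, 5↦3, 6↦5]  zeros at y ∈ {3}
  x = 6: [0↦6, 1↦5, 2↦2, 3↦4, 4↦4, 5↦2, 6↦5]  zeros at y ∈ ∅
Collecting zeros: affine points = {(0, 0), (0, 1), (1, 4), (1, 5), (3, 2), (5, 3)}.
Total count |C(F_7)_aff| = 6.


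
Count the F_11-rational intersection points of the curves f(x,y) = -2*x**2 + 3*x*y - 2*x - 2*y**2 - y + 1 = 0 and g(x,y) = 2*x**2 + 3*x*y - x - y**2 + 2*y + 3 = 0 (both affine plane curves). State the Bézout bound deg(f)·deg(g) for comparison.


Common zeros: {(0, 10)}; count = 1; Bézout bound = 4.

deg(f) = 2, deg(g) = 2, so Bézout bound = 4.
Scan x ∈ F_11. For each x, list the y ∈ F_11 with f(x, y) ≡ 0 and those with g(x, y) ≡ 0 (mod 11); the common zeros in that column are the intersection.
  x = 0: f ≡ 0 at y ∈ {6, 10}; g ≡ 0 at y ∈ {3, 10}; common: {10}.
  x = 1: f ≡ 0 at y ∈ ∅; g ≡ 0 at y ∈ ∅; common: ∅.
  x = 2: f ≡ 0 at y ∈ {0, 8}; g ≡ 0 at y ∈ {9, 10}; common: ∅.
  x = 3: f ≡ 0 at y ∈ {5, 10}; g ≡ 0 at y ∈ ∅; common: ∅.
  x = 4: f ≡ 0 at y ∈ ∅; g ≡ 0 at y ∈ {1, 2}; common: ∅.
  x = 5: f ≡ 0 at y ∈ ∅; g ≡ 0 at y ∈ ∅; common: ∅.
  x = 6: f ≡ 0 at y ∈ ∅; g ≡ 0 at y ∈ {1, 8}; common: ∅.
  x = 7: f ≡ 0 at y ∈ ∅; g ≡ 0 at y ∈ {3, 9}; common: ∅.
  x = 8: f ≡ 0 at y ∈ {0, 6}; g ≡ 0 at y ∈ ∅; common: ∅.
  x = 9: f ≡ 0 at y ∈ {5, 8}; g ≡ 0 at y ∈ ∅; common: ∅.
  x = 10: f ≡ 0 at y ∈ ∅; g ≡ 0 at y ∈ {2, 8}; common: ∅.
Collecting: common zeros = {(0, 10)}, so the count is 1.
Comparison with the Bézout bound: 1 ≤ 4 = deg(f)·deg(g), as expected for curves with no common component (the affine F_11-count falls short of the bound because intersections may lie at infinity, over extension fields, or carry multiplicity).


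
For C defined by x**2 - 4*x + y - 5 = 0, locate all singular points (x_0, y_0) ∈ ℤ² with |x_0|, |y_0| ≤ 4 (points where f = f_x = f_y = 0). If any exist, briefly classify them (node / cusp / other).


No singular points in the scanned grid; C is smooth there.

Compute partial derivatives:
  f_x = 2*x - 4.
  f_y = 1.
f_y = 1 is a nonzero constant, so f_y never vanishes: no point (x, y) can satisfy f = f_x = f_y = 0. In particular no (x, y) ∈ {−4, ..., 4}² is singular; the curve is smooth.


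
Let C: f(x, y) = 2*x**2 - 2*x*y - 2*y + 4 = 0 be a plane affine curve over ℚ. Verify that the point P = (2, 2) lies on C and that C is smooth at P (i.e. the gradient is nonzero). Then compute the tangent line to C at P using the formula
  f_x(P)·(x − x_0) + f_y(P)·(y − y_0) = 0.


Tangent line at P: 4*x - 6*y + 4 = 0.

Step 1: f(2, 2) = 0, so P lies on C.
Step 2: partial derivatives
  f_x(x, y) = 4*x - 2*y, f_y(x, y) = -2*x - 2.
  f_x(P) = 4, f_y(P) = -6 (gradient nonzero, so P is smooth).
Step 3: tangent line at P: 4·(x − 2) + -6·(y − 2) = 0.
Expanding: 4*x - 6*y + 4 = 0.


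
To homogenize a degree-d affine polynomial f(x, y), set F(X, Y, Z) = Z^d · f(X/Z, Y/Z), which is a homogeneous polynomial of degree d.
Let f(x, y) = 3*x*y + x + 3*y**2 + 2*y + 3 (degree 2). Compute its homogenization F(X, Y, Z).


F(X, Y, Z) = 3*X*Y + X*Z + 3*Y**2 + 2*Y*Z + 3*Z**2

deg(f) = 2.
Substitute x = X/Z, y = Y/Z into f, then multiply by Z^2.
  monomial 3·x^1·y^1 ↦ 3·X^1·Y^1·Z^0.
  monomial 1·x^1·y^0 ↦ 1·X^1·Y^0·Z^1.
  monomial 3·x^0·y^2 ↦ 3·X^0·Y^2·Z^0.
  monomial 2·x^0·y^1 ↦ 2·X^0·Y^1·Z^1.
  monomial 3·x^0·y^0 ↦ 3·X^0·Y^0·Z^2.
Collecting: F(X, Y, Z) = 3*X*Y + X*Z + 3*Y**2 + 2*Y*Z + 3*Z**2.


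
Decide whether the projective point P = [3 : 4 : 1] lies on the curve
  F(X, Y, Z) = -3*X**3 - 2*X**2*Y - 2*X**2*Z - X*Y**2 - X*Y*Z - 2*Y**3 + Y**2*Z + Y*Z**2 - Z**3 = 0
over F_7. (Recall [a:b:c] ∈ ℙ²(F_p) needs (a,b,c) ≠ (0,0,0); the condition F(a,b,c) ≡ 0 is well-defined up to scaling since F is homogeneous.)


F(3,4,1) ≡ 3 (mod 7); P is NOT on the curve.

Evaluate F(3, 4, 1) term-by-term (mod 7).
  -3*X**3 ↦ -3·27·1·1 = -81
  -2*X**2*Y ↦ -2·9·4·1 = -72
  -2*X**2*Z ↦ -2·9·1·1 = -18
  -X*Y**2 ↦ -1·3·16·1 = -48
  -X*Y*Z ↦ -1·3·4·1 = -12
  -2*Y**3 ↦ -2·1·64·1 = -128
  Y**2*Z ↦ 1·1·16·1 = 16
  Y*Z**2 ↦ 1·1·4·1 = 4
  -Z**3 ↦ -1·1·1·1 = -1
Sum: F(3, 4, 1) = (-81) + (-72) + (-18) + (-48) + (-12) + (-128) + (16) + (4) + (-1) = -340.
Reducing mod 7: -340 ≡ 3 (mod 7).
Since F(a, b, c) ≡ 3 ≠ 0 (mod 7), P does NOT lie on the curve.


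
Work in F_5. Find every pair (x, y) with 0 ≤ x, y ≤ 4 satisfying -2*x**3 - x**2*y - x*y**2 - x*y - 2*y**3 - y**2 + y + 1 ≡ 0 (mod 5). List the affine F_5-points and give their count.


Affine F_5-points: {(1, 4), (2, 0), (2, 1), (3, 1)}; count = 4.

For each of the 25 pairs (x, y) ∈ F_5², evaluate f(x, y) mod 5. Record the zeros.
  x = 0: [0↦1, 1↦4, 2↦3, 3↦1, 4↦1]  zeros at y ∈ ∅
  x = 1: [0↦4, 1↦4, 2↦3, 3↦4, 4↦0]  zeros at y ∈ {4}
  x = 2: [0↦0, 1↦0, 2↦2, 3↦4, 4↦4]  zeros at y ∈ {0, 1}
  x = 3: [0↦2, 1↦0, 2↦3, 3↦4, 4↦1]  zeros at y ∈ {1}
  x = 4: [0↦3, 1↦2, 2↦4, 3↦2, 4↦4]  zeros at y ∈ ∅
Collecting zeros: affine points = {(1, 4), (2, 0), (2, 1), (3, 1)}.
Total count |C(F_5)_aff| = 4.


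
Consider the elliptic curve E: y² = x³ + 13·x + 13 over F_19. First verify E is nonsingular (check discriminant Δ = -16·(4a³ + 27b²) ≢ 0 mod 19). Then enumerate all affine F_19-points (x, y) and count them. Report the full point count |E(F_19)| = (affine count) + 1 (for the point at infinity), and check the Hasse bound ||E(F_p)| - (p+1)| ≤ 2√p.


Affine points = {(2, 3), (2, 16), (9, 2), (9, 17), (11, 9), (11, 10), (12, 4), (12, 15), (13, 2), (13, 17), (15, 7), (15, 12), (16, 2), (16, 17), (17, 6), (17, 13)}; affine count = 16; |E(F_19)| = 17.

Discriminant check: Δ ∝ 4a³ + 27b² = 4·13³ + 27·13² = 4·2197 + 27·169 ≡ 13 (mod 19). Nonzero ⇒ E is nonsingular.
For each x ∈ F_19, compute rhs = x³ + 13·x + 13 mod 19, then count y ∈ F_19 with y² ≡ rhs.
  x = 0: rhs = 13, matching y values: none (0 points).
  x = 1: rhs = 8, matching y values: none (0 points).
  x = 2: rhs = 9, matching y values: 3, 16 (2 points).
  x = 3: rhs = 3, matching y values: none (0 points).
  x = 4: rhs = 15, matching y values: none (0 points).
  x = 5: rhs = 13, matching y values: none (0 points).
  x = 6: rhs = 3, matching y values: none (0 points).
  x = 7: rhs = 10, matching y values: none (0 points).
  x = 8: rhs = 2, matching y values: none (0 points).
  x = 9: rhs = 4, matching y values: 2, 17 (2 points).
  x = 10: rhs = 3, matching y values: none (0 points).
  x = 11: rhs = 5, matching y values: 9, 10 (2 points).
  x = 12: rhs = 16, matching y values: 4, 15 (2 points).
  x = 13: rhs = 4, matching y values: 2, 17 (2 points).
  x = 14: rhs = 13, matching y values: none (0 points).
  x = 15: rhs = 11, matching y values: 7, 12 (2 points).
  x = 16: rhs = 4, matching y values: 2, 17 (2 points).
  x = 17: rhs = 17, matching y values: 6, 13 (2 points).
  x = 18: rhs = 18, matching y values: none (0 points).
Total affine count: 16.
Full point count |E(F_19)| = 16 + 1 = 17.
Hasse bound: |17 − (19+1)| = |-3| = 3 ≤ 2√19 ≈ 8.7178 ✓.


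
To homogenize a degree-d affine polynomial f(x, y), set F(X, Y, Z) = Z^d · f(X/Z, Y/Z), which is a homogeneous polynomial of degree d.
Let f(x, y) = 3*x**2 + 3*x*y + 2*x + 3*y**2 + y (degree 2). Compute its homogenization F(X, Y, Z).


F(X, Y, Z) = 3*X**2 + 3*X*Y + 2*X*Z + 3*Y**2 + Y*Z

deg(f) = 2.
Substitute x = X/Z, y = Y/Z into f, then multiply by Z^2.
  monomial 3·x^2·y^0 ↦ 3·X^2·Y^0·Z^0.
  monomial 3·x^1·y^1 ↦ 3·X^1·Y^1·Z^0.
  monomial 2·x^1·y^0 ↦ 2·X^1·Y^0·Z^1.
  monomial 3·x^0·y^2 ↦ 3·X^0·Y^2·Z^0.
  monomial 1·x^0·y^1 ↦ 1·X^0·Y^1·Z^1.
Collecting: F(X, Y, Z) = 3*X**2 + 3*X*Y + 2*X*Z + 3*Y**2 + Y*Z.


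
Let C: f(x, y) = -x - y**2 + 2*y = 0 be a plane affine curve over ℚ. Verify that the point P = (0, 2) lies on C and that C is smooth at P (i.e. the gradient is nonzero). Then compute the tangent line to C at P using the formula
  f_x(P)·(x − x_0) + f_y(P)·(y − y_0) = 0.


Tangent line at P: -x - 2*y + 4 = 0.

Step 1: f(0, 2) = 0, so P lies on C.
Step 2: partial derivatives
  f_x(x, y) = -1, f_y(x, y) = 2 - 2*y.
  f_x(P) = -1, f_y(P) = -2 (gradient nonzero, so P is smooth).
Step 3: tangent line at P: -1·(x − 0) + -2·(y − 2) = 0.
Expanding: -x - 2*y + 4 = 0.


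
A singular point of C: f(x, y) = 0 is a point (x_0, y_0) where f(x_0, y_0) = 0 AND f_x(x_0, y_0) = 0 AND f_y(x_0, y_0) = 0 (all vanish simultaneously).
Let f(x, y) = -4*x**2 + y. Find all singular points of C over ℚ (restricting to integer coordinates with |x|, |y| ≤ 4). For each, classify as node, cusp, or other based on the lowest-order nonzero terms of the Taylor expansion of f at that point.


No singular points in the scanned grid; C is smooth there.

Compute partial derivatives:
  f_x = -8*x.
  f_y = 1.
f_y = 1 is a nonzero constant, so f_y never vanishes: no point (x, y) can satisfy f = f_x = f_y = 0. In particular no (x, y) ∈ {−4, ..., 4}² is singular; the curve is smooth.


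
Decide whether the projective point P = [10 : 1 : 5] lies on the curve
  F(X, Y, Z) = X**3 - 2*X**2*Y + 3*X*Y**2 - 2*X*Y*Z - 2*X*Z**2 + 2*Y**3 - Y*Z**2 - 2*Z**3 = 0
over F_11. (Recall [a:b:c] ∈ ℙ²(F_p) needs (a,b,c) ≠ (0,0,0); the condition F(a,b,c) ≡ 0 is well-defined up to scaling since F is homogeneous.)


F(10,1,5) ≡ 1 (mod 11); P is NOT on the curve.

Evaluate F(10, 1, 5) term-by-term (mod 11).
  X**3 ↦ 1·1000·1·1 = 1000
  -2*X**2*Y ↦ -2·100·1·1 = -200
  3*X*Y**2 ↦ 3·10·1·1 = 30
  -2*X*Y*Z ↦ -2·10·1·5 = -100
  -2*X*Z**2 ↦ -2·10·1·25 = -500
  2*Y**3 ↦ 2·1·1·1 = 2
  -Y*Z**2 ↦ -1·1·1·25 = -25
  -2*Z**3 ↦ -2·1·1·125 = -250
Sum: F(10, 1, 5) = (1000) + (-200) + (30) + (-100) + (-500) + (2) + (-25) + (-250) = -43.
Reducing mod 11: -43 ≡ 1 (mod 11).
Since F(a, b, c) ≡ 1 ≠ 0 (mod 11), P does NOT lie on the curve.


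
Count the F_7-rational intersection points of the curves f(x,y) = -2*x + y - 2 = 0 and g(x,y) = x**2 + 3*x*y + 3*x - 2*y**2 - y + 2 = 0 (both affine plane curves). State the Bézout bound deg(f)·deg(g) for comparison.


Common zeros: {(6, 0)}; count = 1; Bézout bound = 2.

deg(f) = 1, deg(g) = 2, so Bézout bound = 2.
Scan x ∈ F_7. For each x, list the y ∈ F_7 with f(x, y) ≡ 0 and those with g(x, y) ≡ 0 (mod 7); the common zeros in that column are the intersection.
  x = 0: f ≡ 0 at y ∈ {2}; g ≡ 0 at y ∈ ∅; common: ∅.
  x = 1: f ≡ 0 at y ∈ {4}; g ≡ 0 at y ∈ ∅; common: ∅.
  x = 2: f ≡ 0 at y ∈ {6}; g ≡ 0 at y ∈ {2, 4}; common: ∅.
  x = 3: f ≡ 0 at y ∈ {1}; g ≡ 0 at y ∈ {2}; common: ∅.
  x = 4: f ≡ 0 at y ∈ {3}; g ≡ 0 at y ∈ {4, 5}; common: ∅.
  x = 5: f ≡ 0 at y ∈ {5}; g ≡ 0 at y ∈ {0}; common: ∅.
  x = 6: f ≡ 0 at y ∈ {0}; g ≡ 0 at y ∈ {0, 5}; common: {0}.
Collecting: common zeros = {(6, 0)}, so the count is 1.
Comparison with the Bézout bound: 1 ≤ 2 = deg(f)·deg(g), as expected for curves with no common component (the affine F_7-count falls short of the bound because intersections may lie at infinity, over extension fields, or carry multiplicity).


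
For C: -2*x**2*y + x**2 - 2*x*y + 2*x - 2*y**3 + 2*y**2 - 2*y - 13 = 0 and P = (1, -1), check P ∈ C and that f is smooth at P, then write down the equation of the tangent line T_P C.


Tangent line at P: 10*x - 16*y - 26 = 0.

Step 1: f(1, -1) = 0, so P lies on C.
Step 2: partial derivatives
  f_x(x, y) = -4*x*y + 2*x - 2*y + 2, f_y(x, y) = -2*x**2 - 2*x - 6*y**2 + 4*y - 2.
  f_x(P) = 10, f_y(P) = -16 (gradient nonzero, so P is smooth).
Step 3: tangent line at P: 10·(x − 1) + -16·(y − -1) = 0.
Expanding: 10*x - 16*y - 26 = 0.


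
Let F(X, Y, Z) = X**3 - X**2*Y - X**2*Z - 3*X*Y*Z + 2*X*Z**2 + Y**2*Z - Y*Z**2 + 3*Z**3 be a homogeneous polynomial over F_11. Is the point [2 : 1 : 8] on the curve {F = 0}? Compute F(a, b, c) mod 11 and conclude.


F(2,1,8) ≡ 10 (mod 11); P is NOT on the curve.

Evaluate F(2, 1, 8) term-by-term (mod 11).
  X**3 ↦ 1·8·1·1 = 8
  -X**2*Y ↦ -1·4·1·1 = -4
  -X**2*Z ↦ -1·4·1·8 = -32
  -3*X*Y*Z ↦ -3·2·1·8 = -48
  2*X*Z**2 ↦ 2·2·1·64 = 256
  Y**2*Z ↦ 1·1·1·8 = 8
  -Y*Z**2 ↦ -1·1·1·64 = -64
  3*Z**3 ↦ 3·1·1·512 = 1536
Sum: F(2, 1, 8) = (8) + (-4) + (-32) + (-48) + (256) + (8) + (-64) + (1536) = 1660.
Reducing mod 11: 1660 ≡ 10 (mod 11).
Since F(a, b, c) ≡ 10 ≠ 0 (mod 11), P does NOT lie on the curve.


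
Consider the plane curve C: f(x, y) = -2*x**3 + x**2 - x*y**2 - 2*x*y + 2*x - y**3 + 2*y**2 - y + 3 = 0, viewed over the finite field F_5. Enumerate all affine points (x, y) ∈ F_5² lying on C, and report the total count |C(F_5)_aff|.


Affine F_5-points: {(2, 0), (3, 1), (4, 2)}; count = 3.

For each of the 25 pairs (x, y) ∈ F_5², evaluate f(x, y) mod 5. Record the zeros.
  x = 0: [0↦3, 1↦3, 2↦1, 3↦1, 4↦2]  zeros at y ∈ ∅
  x = 1: [0↦4, 1↦1, 2↦4, 3↦2, 4↦4]  zeros at y ∈ ∅
  x = 2: [0↦0, 1↦4, 2↦2, 3↦3, 4↦1]  zeros at y ∈ {0}
  x = 3: [0↦4, 1↦0, 2↦3, 3↦2, 4↦1]  zeros at y ∈ {1}
  x = 4: [0↦4, 1↦2, 2↦0, 3↦2, 4↦2]  zeros at y ∈ {2}
Collecting zeros: affine points = {(2, 0), (3, 1), (4, 2)}.
Total count |C(F_5)_aff| = 3.


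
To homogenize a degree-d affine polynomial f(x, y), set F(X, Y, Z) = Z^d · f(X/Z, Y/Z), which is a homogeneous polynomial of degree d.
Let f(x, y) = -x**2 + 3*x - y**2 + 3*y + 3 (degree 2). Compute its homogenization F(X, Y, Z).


F(X, Y, Z) = -X**2 + 3*X*Z - Y**2 + 3*Y*Z + 3*Z**2

deg(f) = 2.
Substitute x = X/Z, y = Y/Z into f, then multiply by Z^2.
  monomial -1·x^2·y^0 ↦ -1·X^2·Y^0·Z^0.
  monomial 3·x^1·y^0 ↦ 3·X^1·Y^0·Z^1.
  monomial -1·x^0·y^2 ↦ -1·X^0·Y^2·Z^0.
  monomial 3·x^0·y^1 ↦ 3·X^0·Y^1·Z^1.
  monomial 3·x^0·y^0 ↦ 3·X^0·Y^0·Z^2.
Collecting: F(X, Y, Z) = -X**2 + 3*X*Z - Y**2 + 3*Y*Z + 3*Z**2.


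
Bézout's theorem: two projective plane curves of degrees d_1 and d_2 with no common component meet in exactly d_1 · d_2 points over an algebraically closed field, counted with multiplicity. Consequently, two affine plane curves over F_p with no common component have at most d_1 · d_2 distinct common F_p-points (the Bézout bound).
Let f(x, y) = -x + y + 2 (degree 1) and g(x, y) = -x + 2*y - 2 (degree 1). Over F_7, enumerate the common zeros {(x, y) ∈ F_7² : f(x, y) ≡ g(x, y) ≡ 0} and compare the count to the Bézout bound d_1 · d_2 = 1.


Common zeros: {(6, 4)}; count = 1; Bézout bound = 1.

deg(f) = 1, deg(g) = 1, so Bézout bound = 1.
Scan x ∈ F_7. For each x, list the y ∈ F_7 with f(x, y) ≡ 0 and those with g(x, y) ≡ 0 (mod 7); the common zeros in that column are the intersection.
  x = 0: f ≡ 0 at y ∈ {5}; g ≡ 0 at y ∈ {1}; common: ∅.
  x = 1: f ≡ 0 at y ∈ {6}; g ≡ 0 at y ∈ {5}; common: ∅.
  x = 2: f ≡ 0 at y ∈ {0}; g ≡ 0 at y ∈ {2}; common: ∅.
  x = 3: f ≡ 0 at y ∈ {1}; g ≡ 0 at y ∈ {6}; common: ∅.
  x = 4: f ≡ 0 at y ∈ {2}; g ≡ 0 at y ∈ {3}; common: ∅.
  x = 5: f ≡ 0 at y ∈ {3}; g ≡ 0 at y ∈ {0}; common: ∅.
  x = 6: f ≡ 0 at y ∈ {4}; g ≡ 0 at y ∈ {4}; common: {4}.
Collecting: common zeros = {(6, 4)}, so the count is 1.
Comparison with the Bézout bound: 1 ≤ 1 = deg(f)·deg(g), as expected for curves with no common component (the bound is attained).


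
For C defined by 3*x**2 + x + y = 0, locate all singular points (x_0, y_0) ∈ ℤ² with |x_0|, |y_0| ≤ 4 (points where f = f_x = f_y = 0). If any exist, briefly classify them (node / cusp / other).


No singular points in the scanned grid; C is smooth there.

Compute partial derivatives:
  f_x = 6*x + 1.
  f_y = 1.
f_y = 1 is a nonzero constant, so f_y never vanishes: no point (x, y) can satisfy f = f_x = f_y = 0. In particular no (x, y) ∈ {−4, ..., 4}² is singular; the curve is smooth.


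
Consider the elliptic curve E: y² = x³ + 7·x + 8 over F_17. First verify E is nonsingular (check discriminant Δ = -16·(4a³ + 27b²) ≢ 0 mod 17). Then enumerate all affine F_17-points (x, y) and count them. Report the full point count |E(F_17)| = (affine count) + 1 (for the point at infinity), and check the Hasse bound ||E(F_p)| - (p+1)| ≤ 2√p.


Affine points = {(0, 5), (0, 12), (1, 4), (1, 13), (2, 8), (2, 9), (4, 7), (4, 10), (5, 7), (5, 10), (7, 3), (7, 14), (8, 7), (8, 10), (9, 1), (9, 16), (12, 1), (12, 16), (13, 1), (13, 16), (16, 0)}; affine count = 21; |E(F_17)| = 22.

Discriminant check: Δ ∝ 4a³ + 27b² = 4·7³ + 27·8² = 4·343 + 27·64 ≡ 6 (mod 17). Nonzero ⇒ E is nonsingular.
For each x ∈ F_17, compute rhs = x³ + 7·x + 8 mod 17, then count y ∈ F_17 with y² ≡ rhs.
  x = 0: rhs = 8, matching y values: 5, 12 (2 points).
  x = 1: rhs = 16, matching y values: 4, 13 (2 points).
  x = 2: rhs = 13, matching y values: 8, 9 (2 points).
  x = 3: rhs = 5, matching y values: none (0 points).
  x = 4: rhs = 15, matching y values: 7, 10 (2 points).
  x = 5: rhs = 15, matching y values: 7, 10 (2 points).
  x = 6: rhs = 11, matching y values: none (0 points).
  x = 7: rhs = 9, matching y values: 3, 14 (2 points).
  x = 8: rhs = 15, matching y values: 7, 10 (2 points).
  x = 9: rhs = 1, matching y values: 1, 16 (2 points).
  x = 10: rhs = 7, matching y values: none (0 points).
  x = 11: rhs = 5, matching y values: none (0 points).
  x = 12: rhs = 1, matching y values: 1, 16 (2 points).
  x = 13: rhs = 1, matching y values: 1, 16 (2 points).
  x = 14: rhs = 11, matching y values: none (0 points).
  x = 15: rhs = 3, matching y values: none (0 points).
  x = 16: rhs = 0, matching y values: 0 (1 points).
Total affine count: 21.
Full point count |E(F_17)| = 21 + 1 = 22.
Hasse bound: |22 − (17+1)| = |4| = 4 ≤ 2√17 ≈ 8.2462 ✓.


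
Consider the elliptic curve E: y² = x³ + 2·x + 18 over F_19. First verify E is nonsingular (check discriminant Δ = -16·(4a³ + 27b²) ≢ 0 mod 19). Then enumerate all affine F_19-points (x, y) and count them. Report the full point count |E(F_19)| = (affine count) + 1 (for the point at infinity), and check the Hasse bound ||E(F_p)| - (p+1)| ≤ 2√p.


Affine points = {(2, 7), (2, 12), (5, 1), (5, 18), (9, 9), (9, 10), (14, 4), (14, 15), (16, 2), (16, 17), (17, 5), (17, 14)}; affine count = 12; |E(F_19)| = 13.

Discriminant check: Δ ∝ 4a³ + 27b² = 4·2³ + 27·18² = 4·8 + 27·324 ≡ 2 (mod 19). Nonzero ⇒ E is nonsingular.
For each x ∈ F_19, compute rhs = x³ + 2·x + 18 mod 19, then count y ∈ F_19 with y² ≡ rhs.
  x = 0: rhs = 18, matching y values: none (0 points).
  x = 1: rhs = 2, matching y values: none (0 points).
  x = 2: rhs = 11, matching y values: 7, 12 (2 points).
  x = 3: rhs = 13, matching y values: none (0 points).
  x = 4: rhs = 14, matching y values: none (0 points).
  x = 5: rhs = 1, matching y values: 1, 18 (2 points).
  x = 6: rhs = 18, matching y values: none (0 points).
  x = 7: rhs = 14, matching y values: none (0 points).
  x = 8: rhs = 14, matching y values: none (0 points).
  x = 9: rhs = 5, matching y values: 9, 10 (2 points).
  x = 10: rhs = 12, matching y values: none (0 points).
  x = 11: rhs = 3, matching y values: none (0 points).
  x = 12: rhs = 3, matching y values: none (0 points).
  x = 13: rhs = 18, matching y values: none (0 points).
  x = 14: rhs = 16, matching y values: 4, 15 (2 points).
  x = 15: rhs = 3, matching y values: none (0 points).
  x = 16: rhs = 4, matching y values: 2, 17 (2 points).
  x = 17: rhs = 6, matching y values: 5, 14 (2 points).
  x = 18: rhs = 15, matching y values: none (0 points).
Total affine count: 12.
Full point count |E(F_19)| = 12 + 1 = 13.
Hasse bound: |13 − (19+1)| = |-7| = 7 ≤ 2√19 ≈ 8.7178 ✓.


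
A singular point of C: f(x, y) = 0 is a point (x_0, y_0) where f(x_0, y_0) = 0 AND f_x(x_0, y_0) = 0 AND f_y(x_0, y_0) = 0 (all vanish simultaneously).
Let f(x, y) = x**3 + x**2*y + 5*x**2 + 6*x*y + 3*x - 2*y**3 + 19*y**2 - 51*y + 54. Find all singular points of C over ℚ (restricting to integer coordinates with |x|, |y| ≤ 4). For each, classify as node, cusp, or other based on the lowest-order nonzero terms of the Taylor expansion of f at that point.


Singular points: {(-3, 3)}; classification: node.

Compute partial derivatives:
  f_x = 3*x**2 + 2*x*y + 10*x + 6*y + 3.
  f_y = x**2 + 6*x - 6*y**2 + 38*y - 51.
Scan x_0 ∈ {−4, ..., 4}. For each x_0, f_y(x_0, y) is a polynomial in y; find its integer roots y ∈ {−4, ..., 4}, then test f_x and f at those candidates.
  x = -4: f_y(-4, y) = -6*y**2 + 38*y - 59; no integer root y with |y| ≤ 4.
  x = -3: f_y(-3, y) = -6*y**2 + 38*y - 60; vanishes at y ∈ {3}. (-3, 3): f_x = 0, f = 0 — SINGULAR.
  x = -2: f_y(-2, y) = -6*y**2 + 38*y - 59; no integer root y with |y| ≤ 4.
  x = -1: f_y(-1, y) = -6*y**2 + 38*y - 56; vanishes at y ∈ {4}. (-1, 4): f_x = 12 ≠ 0.
  x = 0: f_y(0, y) = -6*y**2 + 38*y - 51; no integer root y with |y| ≤ 4.
  x = 1: f_y(1, y) = -6*y**2 + 38*y - 44; no integer root y with |y| ≤ 4.
  x = 2: f_y(2, y) = -6*y**2 + 38*y - 35; no integer root y with |y| ≤ 4.
  x = 3: f_y(3, y) = -6*y**2 + 38*y - 24; no integer root y with |y| ≤ 4.
  x = 4: f_y(4, y) = -6*y**2 + 38*y - 11; no integer root y with |y| ≤ 4.
Only singular point on the grid: (-3, 3).
Classify: substitute x = -3 + u, y = 3 + v and expand: f = u**3 + u**2*v - u**2 - 2*v**3 + v**2.
No constant or linear terms (consistent with a singular point). Quadratic part: -u**2 + v**2. Cubic part: u**3 + u**2*v - 2*v**3.
The quadratic part v**2 - u**2 = (v − u)(v + u) splits into two distinct linear factors, so there are two distinct tangent lines y − 3 = ±(x − -3) — this is a node (ordinary double point).
Classification: node.


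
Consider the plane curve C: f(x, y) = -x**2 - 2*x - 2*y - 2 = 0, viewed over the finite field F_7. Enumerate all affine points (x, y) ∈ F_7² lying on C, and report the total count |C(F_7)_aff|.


Affine F_7-points: {(0, 6), (1, 1), (2, 2), (3, 2), (4, 1), (5, 6), (6, 3)}; count = 7.

For each of the 49 pairs (x, y) ∈ F_7², evaluate f(x, y) mod 7. Record the zeros.
  x = 0: [0↦5, 1↦3, 2↦1, 3↦6, 4↦4, 5↦2, 6↦0]  zeros at y ∈ {6}
  x = 1: [0↦2, 1↦0, 2↦5, 3↦3, 4↦1, 5↦6, 6↦4]  zeros at y ∈ {1}
  x = 2: [0↦4, 1↦2, 2↦0, 3↦5, 4↦3, 5↦1, 6↦6]  zeros at y ∈ {2}
  x = 3: [0↦4, 1↦2, 2↦0, 3↦5, 4↦3, 5↦1, 6↦6]  zeros at y ∈ {2}
  x = 4: [0↦2, 1↦0, 2↦5, 3↦3, 4↦1, 5↦6, 6↦4]  zeros at y ∈ {1}
  x = 5: [0↦5, 1↦3, 2↦1, 3↦6, 4↦4, 5↦2, 6↦0]  zeros at y ∈ {6}
  x = 6: [0↦6, 1↦4, 2↦2, 3↦0, 4↦5, 5↦3, 6↦1]  zeros at y ∈ {3}
Collecting zeros: affine points = {(0, 6), (1, 1), (2, 2), (3, 2), (4, 1), (5, 6), (6, 3)}.
Total count |C(F_7)_aff| = 7.


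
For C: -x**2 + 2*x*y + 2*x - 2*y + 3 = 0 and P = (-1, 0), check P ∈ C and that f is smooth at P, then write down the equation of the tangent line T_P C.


Tangent line at P: 4*x - 4*y + 4 = 0.

Step 1: f(-1, 0) = 0, so P lies on C.
Step 2: partial derivatives
  f_x(x, y) = -2*x + 2*y + 2, f_y(x, y) = 2*x - 2.
  f_x(P) = 4, f_y(P) = -4 (gradient nonzero, so P is smooth).
Step 3: tangent line at P: 4·(x − -1) + -4·(y − 0) = 0.
Expanding: 4*x - 4*y + 4 = 0.


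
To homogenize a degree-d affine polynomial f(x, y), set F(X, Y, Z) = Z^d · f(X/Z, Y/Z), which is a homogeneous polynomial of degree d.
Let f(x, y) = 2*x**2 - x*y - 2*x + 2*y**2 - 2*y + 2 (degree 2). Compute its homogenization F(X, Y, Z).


F(X, Y, Z) = 2*X**2 - X*Y - 2*X*Z + 2*Y**2 - 2*Y*Z + 2*Z**2

deg(f) = 2.
Substitute x = X/Z, y = Y/Z into f, then multiply by Z^2.
  monomial 2·x^2·y^0 ↦ 2·X^2·Y^0·Z^0.
  monomial -1·x^1·y^1 ↦ -1·X^1·Y^1·Z^0.
  monomial -2·x^1·y^0 ↦ -2·X^1·Y^0·Z^1.
  monomial 2·x^0·y^2 ↦ 2·X^0·Y^2·Z^0.
  monomial -2·x^0·y^1 ↦ -2·X^0·Y^1·Z^1.
  monomial 2·x^0·y^0 ↦ 2·X^0·Y^0·Z^2.
Collecting: F(X, Y, Z) = 2*X**2 - X*Y - 2*X*Z + 2*Y**2 - 2*Y*Z + 2*Z**2.


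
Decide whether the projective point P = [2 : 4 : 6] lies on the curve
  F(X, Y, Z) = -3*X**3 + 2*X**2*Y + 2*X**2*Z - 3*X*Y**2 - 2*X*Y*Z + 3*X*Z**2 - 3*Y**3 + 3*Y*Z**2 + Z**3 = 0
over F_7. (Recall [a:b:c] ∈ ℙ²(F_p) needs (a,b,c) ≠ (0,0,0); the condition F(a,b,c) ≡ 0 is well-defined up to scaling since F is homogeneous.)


F(2,4,6) ≡ 4 (mod 7); P is NOT on the curve.

Evaluate F(2, 4, 6) term-by-term (mod 7).
  -3*X**3 ↦ -3·8·1·1 = -24
  2*X**2*Y ↦ 2·4·4·1 = 32
  2*X**2*Z ↦ 2·4·1·6 = 48
  -3*X*Y**2 ↦ -3·2·16·1 = -96
  -2*X*Y*Z ↦ -2·2·4·6 = -96
  3*X*Z**2 ↦ 3·2·1·36 = 216
  -3*Y**3 ↦ -3·1·64·1 = -192
  3*Y*Z**2 ↦ 3·1·4·36 = 432
  Z**3 ↦ 1·1·1·216 = 216
Sum: F(2, 4, 6) = (-24) + (32) + (48) + (-96) + (-96) + (216) + (-192) + (432) + (216) = 536.
Reducing mod 7: 536 ≡ 4 (mod 7).
Since F(a, b, c) ≡ 4 ≠ 0 (mod 7), P does NOT lie on the curve.


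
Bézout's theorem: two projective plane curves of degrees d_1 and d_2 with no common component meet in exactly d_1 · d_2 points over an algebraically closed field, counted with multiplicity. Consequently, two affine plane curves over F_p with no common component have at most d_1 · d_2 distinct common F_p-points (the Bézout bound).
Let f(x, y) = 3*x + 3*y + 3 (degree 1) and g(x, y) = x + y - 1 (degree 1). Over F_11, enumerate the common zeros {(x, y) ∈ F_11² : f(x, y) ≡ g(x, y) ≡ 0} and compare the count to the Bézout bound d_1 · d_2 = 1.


Common zeros: ∅; count = 0; Bézout bound = 1.

deg(f) = 1, deg(g) = 1, so Bézout bound = 1.
Scan x ∈ F_11. For each x, list the y ∈ F_11 with f(x, y) ≡ 0 and those with g(x, y) ≡ 0 (mod 11); the common zeros in that column are the intersection.
  x = 0: f ≡ 0 at y ∈ {10}; g ≡ 0 at y ∈ {1}; common: ∅.
  x = 1: f ≡ 0 at y ∈ {9}; g ≡ 0 at y ∈ {0}; common: ∅.
  x = 2: f ≡ 0 at y ∈ {8}; g ≡ 0 at y ∈ {10}; common: ∅.
  x = 3: f ≡ 0 at y ∈ {7}; g ≡ 0 at y ∈ {9}; common: ∅.
  x = 4: f ≡ 0 at y ∈ {6}; g ≡ 0 at y ∈ {8}; common: ∅.
  x = 5: f ≡ 0 at y ∈ {5}; g ≡ 0 at y ∈ {7}; common: ∅.
  x = 6: f ≡ 0 at y ∈ {4}; g ≡ 0 at y ∈ {6}; common: ∅.
  x = 7: f ≡ 0 at y ∈ {3}; g ≡ 0 at y ∈ {5}; common: ∅.
  x = 8: f ≡ 0 at y ∈ {2}; g ≡ 0 at y ∈ {4}; common: ∅.
  x = 9: f ≡ 0 at y ∈ {1}; g ≡ 0 at y ∈ {3}; common: ∅.
  x = 10: f ≡ 0 at y ∈ {0}; g ≡ 0 at y ∈ {2}; common: ∅.
Collecting: common zeros = ∅, so the count is 0.
Comparison with the Bézout bound: 0 ≤ 1 = deg(f)·deg(g), as expected for curves with no common component (the affine F_11-count falls short of the bound because intersections may lie at infinity, over extension fields, or carry multiplicity).


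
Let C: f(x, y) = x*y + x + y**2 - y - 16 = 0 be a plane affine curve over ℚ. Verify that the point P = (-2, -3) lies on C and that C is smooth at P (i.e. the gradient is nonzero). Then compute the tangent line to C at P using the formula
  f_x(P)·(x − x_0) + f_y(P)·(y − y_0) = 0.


Tangent line at P: -2*x - 9*y - 31 = 0.

Step 1: f(-2, -3) = 0, so P lies on C.
Step 2: partial derivatives
  f_x(x, y) = y + 1, f_y(x, y) = x + 2*y - 1.
  f_x(P) = -2, f_y(P) = -9 (gradient nonzero, so P is smooth).
Step 3: tangent line at P: -2·(x − -2) + -9·(y − -3) = 0.
Expanding: -2*x - 9*y - 31 = 0.


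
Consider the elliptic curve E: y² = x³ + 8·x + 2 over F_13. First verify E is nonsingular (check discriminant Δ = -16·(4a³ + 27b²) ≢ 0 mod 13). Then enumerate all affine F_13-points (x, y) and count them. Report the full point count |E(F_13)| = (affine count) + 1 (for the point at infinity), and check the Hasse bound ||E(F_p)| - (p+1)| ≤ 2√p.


Affine points = {(2, 0), (3, 1), (3, 12), (9, 6), (9, 7), (10, 4), (10, 9), (11, 2), (11, 11)}; affine count = 9; |E(F_13)| = 10.

Discriminant check: Δ ∝ 4a³ + 27b² = 4·8³ + 27·2² = 4·512 + 27·4 ≡ 11 (mod 13). Nonzero ⇒ E is nonsingular.
For each x ∈ F_13, compute rhs = x³ + 8·x + 2 mod 13, then count y ∈ F_13 with y² ≡ rhs.
  x = 0: rhs = 2, matching y values: none (0 points).
  x = 1: rhs = 11, matching y values: none (0 points).
  x = 2: rhs = 0, matching y values: 0 (1 points).
  x = 3: rhs = 1, matching y values: 1, 12 (2 points).
  x = 4: rhs = 7, matching y values: none (0 points).
  x = 5: rhs = 11, matching y values: none (0 points).
  x = 6: rhs = 6, matching y values: none (0 points).
  x = 7: rhs = 11, matching y values: none (0 points).
  x = 8: rhs = 6, matching y values: none (0 points).
  x = 9: rhs = 10, matching y values: 6, 7 (2 points).
  x = 10: rhs = 3, matching y values: 4, 9 (2 points).
  x = 11: rhs = 4, matching y values: 2, 11 (2 points).
  x = 12: rhs = 6, matching y values: none (0 points).
Total affine count: 9.
Full point count |E(F_13)| = 9 + 1 = 10.
Hasse bound: |10 − (13+1)| = |-4| = 4 ≤ 2√13 ≈ 7.2111 ✓.
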